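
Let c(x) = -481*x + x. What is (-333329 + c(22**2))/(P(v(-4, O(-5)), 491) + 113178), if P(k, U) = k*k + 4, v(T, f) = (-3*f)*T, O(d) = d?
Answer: -565649/116782 ≈ -4.8436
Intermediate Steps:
v(T, f) = -3*T*f
P(k, U) = 4 + k**2 (P(k, U) = k**2 + 4 = 4 + k**2)
c(x) = -480*x
(-333329 + c(22**2))/(P(v(-4, O(-5)), 491) + 113178) = (-333329 - 480*22**2)/((4 + (-3*(-4)*(-5))**2) + 113178) = (-333329 - 480*484)/((4 + (-60)**2) + 113178) = (-333329 - 232320)/((4 + 3600) + 113178) = -565649/(3604 + 113178) = -565649/116782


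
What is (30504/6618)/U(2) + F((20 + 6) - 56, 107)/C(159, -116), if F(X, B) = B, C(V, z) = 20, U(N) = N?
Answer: 168861/22060 ≈ 7.6546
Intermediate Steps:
(30504/6618)/U(2) + F((20 + 6) - 56, 107)/C(159, -116) = (30504/6618)/2 + 107/20 = (30504*(1/6618))*(½) + 107*(1/20) = (5084/1103)*(½) + 107/20 = 2542/1103 + 107/20 = 168861/22060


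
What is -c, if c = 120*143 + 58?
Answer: -17218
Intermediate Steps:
c = 17218 (c = 17160 + 58 = 17218)
-c = -1*17218 = -17218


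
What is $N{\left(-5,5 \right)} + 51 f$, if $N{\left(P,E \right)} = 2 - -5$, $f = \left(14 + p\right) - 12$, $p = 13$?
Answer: $772$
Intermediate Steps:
$f = 15$ ($f = \left(14 + 13\right) - 12 = 27 - 12 = 15$)
$N{\left(P,E \right)} = 7$ ($N{\left(P,E \right)} = 2 + 5 = 7$)
$N{\left(-5,5 \right)} + 51 f = 7 + 51 \cdot 15 = 7 + 765 = 772$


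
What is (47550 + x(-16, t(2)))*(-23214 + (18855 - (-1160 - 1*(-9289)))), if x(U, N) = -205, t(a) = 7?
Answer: -591244360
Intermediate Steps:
(47550 + x(-16, t(2)))*(-23214 + (18855 - (-1160 - 1*(-9289)))) = (47550 - 205)*(-23214 + (18855 - (-1160 - 1*(-9289)))) = 47345*(-23214 + (18855 - (-1160 + 9289))) = 47345*(-23214 + (18855 - 1*8129)) = 47345*(-23214 + (18855 - 8129)) = 47345*(-23214 + 10726) = 47345*(-12488) = -591244360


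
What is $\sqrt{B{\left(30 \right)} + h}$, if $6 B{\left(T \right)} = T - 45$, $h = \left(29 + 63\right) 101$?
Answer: $\frac{\sqrt{37158}}{2} \approx 96.382$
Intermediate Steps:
$h = 9292$ ($h = 92 \cdot 101 = 9292$)
$B{\left(T \right)} = - \frac{15}{2} + \frac{T}{6}$ ($B{\left(T \right)} = \frac{T - 45}{6} = \frac{-45 + T}{6} = - \frac{15}{2} + \frac{T}{6}$)
$\sqrt{B{\left(30 \right)} + h} = \sqrt{\left(- \frac{15}{2} + \frac{1}{6} \cdot 30\right) + 9292} = \sqrt{\left(- \frac{15}{2} + 5\right) + 9292} = \sqrt{- \frac{5}{2} + 9292} = \sqrt{\frac{18579}{2}} = \frac{\sqrt{37158}}{2}$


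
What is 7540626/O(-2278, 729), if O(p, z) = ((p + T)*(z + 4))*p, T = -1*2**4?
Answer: 121623/61781638 ≈ 0.0019686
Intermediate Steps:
T = -16 (T = -1*16 = -16)
O(p, z) = p*(-16 + p)*(4 + z) (O(p, z) = ((p - 16)*(z + 4))*p = ((-16 + p)*(4 + z))*p = p*(-16 + p)*(4 + z))
7540626/O(-2278, 729) = 7540626/((-2278*(-64 - 16*729 + 4*(-2278) - 2278*729))) = 7540626/((-2278*(-64 - 11664 - 9112 - 1660662))) = 7540626/((-2278*(-1681502))) = 7540626/3830461556 = 7540626*(1/3830461556) = 121623/61781638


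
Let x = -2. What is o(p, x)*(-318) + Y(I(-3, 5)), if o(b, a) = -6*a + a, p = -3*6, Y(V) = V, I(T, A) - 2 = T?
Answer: -3181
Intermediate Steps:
I(T, A) = 2 + T
p = -18
o(b, a) = -5*a
o(p, x)*(-318) + Y(I(-3, 5)) = -5*(-2)*(-318) + (2 - 3) = 10*(-318) - 1 = -3180 - 1 = -3181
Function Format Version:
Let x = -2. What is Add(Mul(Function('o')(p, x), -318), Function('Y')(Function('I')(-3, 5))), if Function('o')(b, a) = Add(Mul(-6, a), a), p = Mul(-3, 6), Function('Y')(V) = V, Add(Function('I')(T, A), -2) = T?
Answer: -3181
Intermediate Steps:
Function('I')(T, A) = Add(2, T)
p = -18
Function('o')(b, a) = Mul(-5, a)
Add(Mul(Function('o')(p, x), -318), Function('Y')(Function('I')(-3, 5))) = Add(Mul(Mul(-5, -2), -318), Add(2, -3)) = Add(Mul(10, -318), -1) = Add(-3180, -1) = -3181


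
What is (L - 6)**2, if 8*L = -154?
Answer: 10201/16 ≈ 637.56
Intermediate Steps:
L = -77/4 (L = (1/8)*(-154) = -77/4 ≈ -19.250)
(L - 6)**2 = (-77/4 - 6)**2 = (-101/4)**2 = 10201/16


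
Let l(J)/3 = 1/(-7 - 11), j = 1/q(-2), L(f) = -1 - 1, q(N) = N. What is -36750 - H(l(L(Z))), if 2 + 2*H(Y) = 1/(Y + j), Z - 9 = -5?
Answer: -146993/4 ≈ -36748.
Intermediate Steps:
Z = 4 (Z = 9 - 5 = 4)
L(f) = -2
j = -½ (j = 1/(-2) = -½ ≈ -0.50000)
l(J) = -⅙ (l(J) = 3/(-7 - 11) = 3/(-18) = 3*(-1/18) = -⅙)
H(Y) = -1 + 1/(2*(-½ + Y)) (H(Y) = -1 + 1/(2*(Y - ½)) = -1 + 1/(2*(-½ + Y)))
-36750 - H(l(L(Z))) = -36750 - 2*(1 - 1*(-⅙))/(-1 + 2*(-⅙)) = -36750 - 2*(1 + ⅙)/(-1 - ⅓) = -36750 - 2*7/((-4/3)*6) = -36750 - 2*(-3)*7/(4*6) = -36750 - 1*(-7/4) = -36750 + 7/4 = -146993/4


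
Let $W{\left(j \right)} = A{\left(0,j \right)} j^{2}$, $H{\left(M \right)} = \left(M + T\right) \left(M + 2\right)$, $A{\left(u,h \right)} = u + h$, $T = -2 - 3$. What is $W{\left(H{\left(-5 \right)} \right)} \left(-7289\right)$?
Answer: $-196803000$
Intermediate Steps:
$T = -5$ ($T = -2 - 3 = -5$)
$A{\left(u,h \right)} = h + u$
$H{\left(M \right)} = \left(-5 + M\right) \left(2 + M\right)$ ($H{\left(M \right)} = \left(M - 5\right) \left(M + 2\right) = \left(-5 + M\right) \left(2 + M\right)$)
$W{\left(j \right)} = j^{3}$ ($W{\left(j \right)} = \left(j + 0\right) j^{2} = j j^{2} = j^{3}$)
$W{\left(H{\left(-5 \right)} \right)} \left(-7289\right) = \left(-10 + \left(-5\right)^{2} - -15\right)^{3} \left(-7289\right) = \left(-10 + 25 + 15\right)^{3} \left(-7289\right) = 30^{3} \left(-7289\right) = 27000 \left(-7289\right) = -196803000$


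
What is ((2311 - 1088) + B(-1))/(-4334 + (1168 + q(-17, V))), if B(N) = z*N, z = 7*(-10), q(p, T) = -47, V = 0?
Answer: -431/1071 ≈ -0.40243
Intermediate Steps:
z = -70
B(N) = -70*N
((2311 - 1088) + B(-1))/(-4334 + (1168 + q(-17, V))) = ((2311 - 1088) - 70*(-1))/(-4334 + (1168 - 47)) = (1223 + 70)/(-4334 + 1121) = 1293/(-3213) = 1293*(-1/3213) = -431/1071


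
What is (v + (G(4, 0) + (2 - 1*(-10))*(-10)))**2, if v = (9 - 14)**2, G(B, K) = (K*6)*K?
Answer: 9025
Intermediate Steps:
G(B, K) = 6*K**2 (G(B, K) = (6*K)*K = 6*K**2)
v = 25 (v = (-5)**2 = 25)
(v + (G(4, 0) + (2 - 1*(-10))*(-10)))**2 = (25 + (6*0**2 + (2 - 1*(-10))*(-10)))**2 = (25 + (6*0 + (2 + 10)*(-10)))**2 = (25 + (0 + 12*(-10)))**2 = (25 + (0 - 120))**2 = (25 - 120)**2 = (-95)**2 = 9025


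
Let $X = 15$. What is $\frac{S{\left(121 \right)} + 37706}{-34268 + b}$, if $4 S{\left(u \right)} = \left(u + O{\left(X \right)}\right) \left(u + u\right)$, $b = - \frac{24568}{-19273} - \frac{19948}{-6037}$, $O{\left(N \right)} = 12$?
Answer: $- \frac{10646707497005}{7973173508496} \approx -1.3353$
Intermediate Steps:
$b = \frac{532774820}{116351101}$ ($b = \left(-24568\right) \left(- \frac{1}{19273}\right) - - \frac{19948}{6037} = \frac{24568}{19273} + \frac{19948}{6037} = \frac{532774820}{116351101} \approx 4.579$)
$S{\left(u \right)} = \frac{u \left(12 + u\right)}{2}$ ($S{\left(u \right)} = \frac{\left(u + 12\right) \left(u + u\right)}{4} = \frac{\left(12 + u\right) 2 u}{4} = \frac{2 u \left(12 + u\right)}{4} = \frac{u \left(12 + u\right)}{2}$)
$\frac{S{\left(121 \right)} + 37706}{-34268 + b} = \frac{\frac{1}{2} \cdot 121 \left(12 + 121\right) + 37706}{-34268 + \frac{532774820}{116351101}} = \frac{\frac{1}{2} \cdot 121 \cdot 133 + 37706}{- \frac{3986586754248}{116351101}} = \left(\frac{16093}{2} + 37706\right) \left(- \frac{116351101}{3986586754248}\right) = \frac{91505}{2} \left(- \frac{116351101}{3986586754248}\right) = - \frac{10646707497005}{7973173508496}$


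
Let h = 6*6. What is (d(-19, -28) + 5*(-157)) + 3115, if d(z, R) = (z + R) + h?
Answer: 2319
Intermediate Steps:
h = 36
d(z, R) = 36 + R + z (d(z, R) = (z + R) + 36 = (R + z) + 36 = 36 + R + z)
(d(-19, -28) + 5*(-157)) + 3115 = ((36 - 28 - 19) + 5*(-157)) + 3115 = (-11 - 785) + 3115 = -796 + 3115 = 2319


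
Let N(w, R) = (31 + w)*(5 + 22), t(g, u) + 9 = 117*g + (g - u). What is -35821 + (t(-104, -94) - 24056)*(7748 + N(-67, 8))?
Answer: -245618389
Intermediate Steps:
t(g, u) = -9 - u + 118*g (t(g, u) = -9 + (117*g + (g - u)) = -9 + (-u + 118*g) = -9 - u + 118*g)
N(w, R) = 837 + 27*w (N(w, R) = (31 + w)*27 = 837 + 27*w)
-35821 + (t(-104, -94) - 24056)*(7748 + N(-67, 8)) = -35821 + ((-9 - 1*(-94) + 118*(-104)) - 24056)*(7748 + (837 + 27*(-67))) = -35821 + ((-9 + 94 - 12272) - 24056)*(7748 + (837 - 1809)) = -35821 + (-12187 - 24056)*(7748 - 972) = -35821 - 36243*6776 = -35821 - 245582568 = -245618389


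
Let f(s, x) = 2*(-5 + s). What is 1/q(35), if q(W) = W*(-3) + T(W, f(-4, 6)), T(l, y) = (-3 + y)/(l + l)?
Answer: -10/1053 ≈ -0.0094967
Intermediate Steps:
f(s, x) = -10 + 2*s
T(l, y) = (-3 + y)/(2*l) (T(l, y) = (-3 + y)/((2*l)) = (-3 + y)*(1/(2*l)) = (-3 + y)/(2*l))
q(W) = -3*W - 21/(2*W) (q(W) = W*(-3) + (-3 + (-10 + 2*(-4)))/(2*W) = -3*W + (-3 + (-10 - 8))/(2*W) = -3*W + (-3 - 18)/(2*W) = -3*W + (½)*(-21)/W = -3*W - 21/(2*W))
1/q(35) = 1/(-3*35 - 21/2/35) = 1/(-105 - 21/2*1/35) = 1/(-105 - 3/10) = 1/(-1053/10) = -10/1053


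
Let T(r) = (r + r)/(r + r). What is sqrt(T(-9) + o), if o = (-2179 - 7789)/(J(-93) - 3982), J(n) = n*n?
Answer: 3*I*sqrt(2748863)/4667 ≈ 1.0658*I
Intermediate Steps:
J(n) = n**2
o = -9968/4667 (o = (-2179 - 7789)/((-93)**2 - 3982) = -9968/(8649 - 3982) = -9968/4667 ≈ -2.1358)
T(r) = 1 (T(r) = (2*r)/((2*r)) = (2*r)*(1/(2*r)) = 1)
sqrt(T(-9) + o) = sqrt(1 - 9968/4667) = sqrt(-5301/4667) = 3*I*sqrt(2748863)/4667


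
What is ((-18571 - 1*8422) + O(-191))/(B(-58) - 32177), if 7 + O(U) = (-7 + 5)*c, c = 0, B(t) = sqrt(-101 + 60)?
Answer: 9653100/11503993 + 300*I*sqrt(41)/11503993 ≈ 0.83911 + 0.00016698*I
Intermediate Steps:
B(t) = I*sqrt(41) (B(t) = sqrt(-41) = I*sqrt(41))
O(U) = -7 (O(U) = -7 + (-7 + 5)*0 = -7 - 2*0 = -7 + 0 = -7)
((-18571 - 1*8422) + O(-191))/(B(-58) - 32177) = ((-18571 - 1*8422) - 7)/(I*sqrt(41) - 32177) = ((-18571 - 8422) - 7)/(-32177 + I*sqrt(41)) = (-26993 - 7)/(-32177 + I*sqrt(41)) = -27000/(-32177 + I*sqrt(41))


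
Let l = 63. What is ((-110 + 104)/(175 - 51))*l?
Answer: -189/62 ≈ -3.0484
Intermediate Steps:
((-110 + 104)/(175 - 51))*l = ((-110 + 104)/(175 - 51))*63 = -6/124*63 = -6*1/124*63 = -3/62*63 = -189/62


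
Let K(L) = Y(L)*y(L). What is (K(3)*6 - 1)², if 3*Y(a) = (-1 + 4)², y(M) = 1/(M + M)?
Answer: 4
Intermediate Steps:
y(M) = 1/(2*M)
Y(a) = 3 (Y(a) = (-1 + 4)²/3 = (⅓)*3² = (⅓)*9 = 3)
K(L) = 3/(2*L) (K(L) = 3*(1/(2*L)) = 3/(2*L))
(K(3)*6 - 1)² = (((3/2)/3)*6 - 1)² = (((3/2)*(⅓))*6 - 1)² = ((½)*6 - 1)² = (3 - 1)² = 2² = 4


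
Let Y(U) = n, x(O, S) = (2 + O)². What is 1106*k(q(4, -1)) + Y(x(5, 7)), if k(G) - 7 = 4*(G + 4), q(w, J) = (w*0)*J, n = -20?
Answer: 25418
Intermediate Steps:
Y(U) = -20
q(w, J) = 0 (q(w, J) = 0*J = 0)
k(G) = 23 + 4*G (k(G) = 7 + 4*(G + 4) = 7 + 4*(4 + G) = 7 + (16 + 4*G) = 23 + 4*G)
1106*k(q(4, -1)) + Y(x(5, 7)) = 1106*(23 + 4*0) - 20 = 1106*(23 + 0) - 20 = 1106*23 - 20 = 25438 - 20 = 25418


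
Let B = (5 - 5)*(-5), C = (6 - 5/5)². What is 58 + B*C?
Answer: 58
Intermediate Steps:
C = 25 (C = (6 - 5*⅕)² = (6 - 1)² = 5² = 25)
B = 0 (B = 0*(-5) = 0)
58 + B*C = 58 + 0*25 = 58 + 0 = 58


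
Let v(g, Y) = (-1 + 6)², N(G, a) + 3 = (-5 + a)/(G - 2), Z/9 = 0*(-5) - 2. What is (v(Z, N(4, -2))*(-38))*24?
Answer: -22800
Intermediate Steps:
Z = -18 (Z = 9*(0*(-5) - 2) = 9*(0 - 2) = 9*(-2) = -18)
N(G, a) = -3 + (-5 + a)/(-2 + G) (N(G, a) = -3 + (-5 + a)/(G - 2) = -3 + (-5 + a)/(-2 + G))
v(g, Y) = 25 (v(g, Y) = 5² = 25)
(v(Z, N(4, -2))*(-38))*24 = (25*(-38))*24 = -950*24 = -22800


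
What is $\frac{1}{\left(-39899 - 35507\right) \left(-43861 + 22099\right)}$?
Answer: $\frac{1}{1640985372} \approx 6.0939 \cdot 10^{-10}$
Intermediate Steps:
$\frac{1}{\left(-39899 - 35507\right) \left(-43861 + 22099\right)} = \frac{1}{\left(-75406\right) \left(-21762\right)} = \frac{1}{1640985372}$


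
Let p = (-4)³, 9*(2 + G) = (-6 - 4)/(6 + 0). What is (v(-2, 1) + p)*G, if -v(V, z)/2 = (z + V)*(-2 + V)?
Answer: 472/3 ≈ 157.33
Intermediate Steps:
v(V, z) = -2*(-2 + V)*(V + z) (v(V, z) = -2*(z + V)*(-2 + V) = -2*(V + z)*(-2 + V) = -2*(-2 + V)*(V + z))
G = -59/27 (G = -2 + ((-6 - 4)/(6 + 0))/9 = -2 + (-10/6)/9 = -2 + (-10*⅙)/9 = -2 + (⅑)*(-5/3) = -2 - 5/27 = -59/27 ≈ -2.1852)
p = -64
(v(-2, 1) + p)*G = ((-2*(-2)² + 4*(-2) + 4*1 - 2*(-2)*1) - 64)*(-59/27) = ((-2*4 - 8 + 4 + 4) - 64)*(-59/27) = ((-8 - 8 + 4 + 4) - 64)*(-59/27) = (-8 - 64)*(-59/27) = -72*(-59/27) = 472/3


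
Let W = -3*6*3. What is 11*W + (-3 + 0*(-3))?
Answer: -597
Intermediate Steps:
W = -54 (W = -18*3 = -54)
11*W + (-3 + 0*(-3)) = 11*(-54) + (-3 + 0*(-3)) = -594 + (-3 + 0) = -594 - 3 = -597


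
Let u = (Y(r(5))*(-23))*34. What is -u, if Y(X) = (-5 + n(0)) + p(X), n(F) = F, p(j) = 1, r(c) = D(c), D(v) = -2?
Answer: -3128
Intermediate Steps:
r(c) = -2
Y(X) = -4 (Y(X) = (-5 + 0) + 1 = -5 + 1 = -4)
u = 3128 (u = -4*(-23)*34 = 92*34 = 3128)
-u = -1*3128 = -3128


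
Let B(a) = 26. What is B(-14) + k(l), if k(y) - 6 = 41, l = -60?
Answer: 73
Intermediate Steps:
k(y) = 47 (k(y) = 6 + 41 = 47)
B(-14) + k(l) = 26 + 47 = 73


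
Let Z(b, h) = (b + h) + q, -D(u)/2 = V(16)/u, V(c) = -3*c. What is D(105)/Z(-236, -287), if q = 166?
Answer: -32/12495 ≈ -0.0025610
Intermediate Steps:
D(u) = 96/u (D(u) = -2*(-3*16)/u = -(-96)/u = 96/u)
Z(b, h) = 166 + b + h (Z(b, h) = (b + h) + 166 = 166 + b + h)
D(105)/Z(-236, -287) = (96/105)/(166 - 236 - 287) = (96*(1/105))/(-357) = (32/35)*(-1/357) = -32/12495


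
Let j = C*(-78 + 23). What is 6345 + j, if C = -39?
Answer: 8490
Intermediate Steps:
j = 2145 (j = -39*(-78 + 23) = -39*(-55) = 2145)
6345 + j = 6345 + 2145 = 8490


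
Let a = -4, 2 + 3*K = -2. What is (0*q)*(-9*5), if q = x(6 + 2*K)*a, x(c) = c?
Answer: 0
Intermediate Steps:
K = -4/3 (K = -⅔ + (⅓)*(-2) = -⅔ - ⅔ = -4/3 ≈ -1.3333)
q = -40/3 (q = (6 + 2*(-4/3))*(-4) = (6 - 8/3)*(-4) = (10/3)*(-4) = -40/3 ≈ -13.333)
(0*q)*(-9*5) = (0*(-40/3))*(-9*5) = 0*(-45) = 0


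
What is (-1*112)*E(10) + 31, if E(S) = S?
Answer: -1089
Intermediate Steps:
(-1*112)*E(10) + 31 = -1*112*10 + 31 = -112*10 + 31 = -1120 + 31 = -1089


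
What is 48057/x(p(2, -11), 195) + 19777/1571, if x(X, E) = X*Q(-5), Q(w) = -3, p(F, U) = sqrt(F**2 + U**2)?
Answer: 19777/1571 - 16019*sqrt(5)/25 ≈ -1420.2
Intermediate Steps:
x(X, E) = -3*X (x(X, E) = X*(-3) = -3*X)
48057/x(p(2, -11), 195) + 19777/1571 = 48057/((-3*sqrt(2**2 + (-11)**2))) + 19777/1571 = 48057/((-3*sqrt(4 + 121))) + 19777*(1/1571) = 48057/((-15*sqrt(5))) + 19777/1571 = 48057*(-sqrt(5)/75) + 19777/1571 = -16019*sqrt(5)/25 + 19777/1571 = 19777/1571 - 16019*sqrt(5)/25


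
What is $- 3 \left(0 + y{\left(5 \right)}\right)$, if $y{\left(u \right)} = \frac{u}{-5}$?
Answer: $3$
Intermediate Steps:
$y{\left(u \right)} = - \frac{u}{5}$ ($y{\left(u \right)} = u \left(- \frac{1}{5}\right) = - \frac{u}{5}$)
$- 3 \left(0 + y{\left(5 \right)}\right) = - 3 \left(0 - 1\right) = \left(-3\right) \left(-1\right) = 3$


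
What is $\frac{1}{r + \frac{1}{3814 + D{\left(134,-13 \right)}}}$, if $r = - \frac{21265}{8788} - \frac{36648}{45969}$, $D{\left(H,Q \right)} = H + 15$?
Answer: $- \frac{533651730612}{1716628234765} \approx -0.31087$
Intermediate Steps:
$D{\left(H,Q \right)} = 15 + H$
$r = - \frac{433197803}{134658524}$ ($r = \left(-21265\right) \frac{1}{8788} - \frac{12216}{15323} = - \frac{21265}{8788} - \frac{12216}{15323} = - \frac{433197803}{134658524} \approx -3.217$)
$\frac{1}{r + \frac{1}{3814 + D{\left(134,-13 \right)}}} = \frac{1}{- \frac{433197803}{134658524} + \frac{1}{3814 + \left(15 + 134\right)}} = \frac{1}{- \frac{433197803}{134658524} + \frac{1}{3814 + 149}} = \frac{1}{- \frac{433197803}{134658524} + \frac{1}{3963}} = \frac{1}{- \frac{1716628234765}{533651730612}} = - \frac{533651730612}{1716628234765}$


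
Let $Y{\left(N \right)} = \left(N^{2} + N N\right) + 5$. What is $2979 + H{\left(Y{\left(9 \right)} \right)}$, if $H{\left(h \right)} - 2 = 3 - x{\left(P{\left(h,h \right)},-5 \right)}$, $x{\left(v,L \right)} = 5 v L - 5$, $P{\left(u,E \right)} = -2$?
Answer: $2939$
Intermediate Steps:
$x{\left(v,L \right)} = -5 + 5 L v$ ($x{\left(v,L \right)} = 5 L v - 5 = -5 + 5 L v$)
$Y{\left(N \right)} = 5 + 2 N^{2}$ ($Y{\left(N \right)} = \left(N^{2} + N^{2}\right) + 5 = 2 N^{2} + 5 = 5 + 2 N^{2}$)
$H{\left(h \right)} = -40$ ($H{\left(h \right)} = 2 + \left(3 - \left(-5 + 5 \left(-5\right) \left(-2\right)\right)\right) = 2 + \left(3 - \left(-5 + 50\right)\right) = 2 + \left(3 - 45\right) = 2 - 42 = -40$)
$2979 + H{\left(Y{\left(9 \right)} \right)} = 2979 - 40 = 2939$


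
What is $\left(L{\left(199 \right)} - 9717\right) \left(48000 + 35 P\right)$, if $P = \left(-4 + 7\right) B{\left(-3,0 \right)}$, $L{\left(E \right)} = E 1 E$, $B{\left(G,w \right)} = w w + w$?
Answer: $1434432000$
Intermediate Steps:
$B{\left(G,w \right)} = w + w^{2}$ ($B{\left(G,w \right)} = w^{2} + w = w + w^{2}$)
$L{\left(E \right)} = E^{2}$ ($L{\left(E \right)} = E E = E^{2}$)
$P = 0$ ($P = \left(-4 + 7\right) 0 \left(1 + 0\right) = 3 \cdot 0 \cdot 1 = 3 \cdot 0 = 0$)
$\left(L{\left(199 \right)} - 9717\right) \left(48000 + 35 P\right) = \left(199^{2} - 9717\right) \left(48000 + 35 \cdot 0\right) = \left(39601 - 9717\right) \left(48000 + 0\right) = 29884 \cdot 48000 = 1434432000$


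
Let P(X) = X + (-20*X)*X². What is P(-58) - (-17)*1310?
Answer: 3924452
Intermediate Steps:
P(X) = X - 20*X³
P(-58) - (-17)*1310 = (-58 - 20*(-58)³) - (-17)*1310 = (-58 - 20*(-195112)) - 1*(-22270) = (-58 + 3902240) + 22270 = 3902182 + 22270 = 3924452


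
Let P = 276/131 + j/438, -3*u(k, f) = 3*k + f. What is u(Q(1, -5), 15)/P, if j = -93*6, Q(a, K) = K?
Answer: 0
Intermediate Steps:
j = -558
u(k, f) = -k - f/3 (u(k, f) = -(3*k + f)/3 = -(f + 3*k)/3 = -k - f/3)
P = 7965/9563 (P = 276/131 - 558/438 = 276*(1/131) - 558*1/438 = 276/131 - 93/73 = 7965/9563 ≈ 0.83290)
u(Q(1, -5), 15)/P = (-1*(-5) - ⅓*15)/(7965/9563) = (5 - 5)*(9563/7965) = 0*(9563/7965) = 0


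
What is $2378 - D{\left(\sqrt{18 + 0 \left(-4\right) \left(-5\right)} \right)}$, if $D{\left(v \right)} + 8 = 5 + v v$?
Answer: $2363$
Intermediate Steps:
$D{\left(v \right)} = -3 + v^{2}$ ($D{\left(v \right)} = -8 + \left(5 + v v\right) = -8 + \left(5 + v^{2}\right) = -3 + v^{2}$)
$2378 - D{\left(\sqrt{18 + 0 \left(-4\right) \left(-5\right)} \right)} = 2378 - \left(-3 + \left(\sqrt{18 + 0 \left(-4\right) \left(-5\right)}\right)^{2}\right) = 2378 - \left(-3 + \left(\sqrt{18 + 0 \left(-5\right)}\right)^{2}\right) = 2378 - \left(-3 + \left(\sqrt{18 + 0}\right)^{2}\right) = 2378 - \left(-3 + \left(\sqrt{18}\right)^{2}\right) = 2378 - \left(-3 + \left(3 \sqrt{2}\right)^{2}\right) = 2378 - \left(-3 + 18\right) = 2378 - 15 = 2363$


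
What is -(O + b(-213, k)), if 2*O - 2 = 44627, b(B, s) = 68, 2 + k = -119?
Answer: -44765/2 ≈ -22383.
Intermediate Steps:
k = -121 (k = -2 - 119 = -121)
O = 44629/2 (O = 1 + (½)*44627 = 1 + 44627/2 = 44629/2 ≈ 22315.)
-(O + b(-213, k)) = -(44629/2 + 68) = -1*44765/2 = -44765/2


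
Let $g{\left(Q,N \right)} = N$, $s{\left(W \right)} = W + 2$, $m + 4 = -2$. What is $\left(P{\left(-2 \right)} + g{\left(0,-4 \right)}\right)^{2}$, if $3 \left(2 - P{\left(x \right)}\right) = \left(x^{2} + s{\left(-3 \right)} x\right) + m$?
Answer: $4$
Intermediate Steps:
$m = -6$ ($m = -4 - 2 = -6$)
$s{\left(W \right)} = 2 + W$
$P{\left(x \right)} = 4 - \frac{x^{2}}{3} + \frac{x}{3}$ ($P{\left(x \right)} = 2 - \frac{\left(x^{2} + \left(2 - 3\right) x\right) - 6}{3} = 2 - \frac{\left(x^{2} - x\right) - 6}{3} = 2 - \frac{-6 + x^{2} - x}{3} = 2 + \left(2 - \frac{x^{2}}{3} + \frac{x}{3}\right) = 4 - \frac{x^{2}}{3} + \frac{x}{3}$)
$\left(P{\left(-2 \right)} + g{\left(0,-4 \right)}\right)^{2} = \left(\left(4 - \frac{\left(-2\right)^{2}}{3} + \frac{1}{3} \left(-2\right)\right) - 4\right)^{2} = \left(\left(4 - \frac{4}{3} - \frac{2}{3}\right) - 4\right)^{2} = \left(2 - 4\right)^{2} = \left(-2\right)^{2} = 4$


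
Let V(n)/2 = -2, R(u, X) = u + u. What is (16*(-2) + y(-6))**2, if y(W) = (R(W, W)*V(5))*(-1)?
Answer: 6400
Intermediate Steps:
R(u, X) = 2*u
V(n) = -4 (V(n) = 2*(-2) = -4)
y(W) = 8*W (y(W) = ((2*W)*(-4))*(-1) = -8*W*(-1) = 8*W)
(16*(-2) + y(-6))**2 = (16*(-2) + 8*(-6))**2 = (-32 - 48)**2 = (-80)**2 = 6400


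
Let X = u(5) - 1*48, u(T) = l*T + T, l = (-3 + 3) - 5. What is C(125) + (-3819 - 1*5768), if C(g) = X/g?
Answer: -1198443/125 ≈ -9587.5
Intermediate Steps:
l = -5 (l = 0 - 5 = -5)
u(T) = -4*T (u(T) = -5*T + T = -4*T)
X = -68 (X = -4*5 - 1*48 = -20 - 48 = -68)
C(g) = -68/g
C(125) + (-3819 - 1*5768) = -68/125 + (-3819 - 1*5768) = -68*1/125 + (-3819 - 5768) = -68/125 - 9587 = -1198443/125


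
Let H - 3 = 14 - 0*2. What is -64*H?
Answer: -1088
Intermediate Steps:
H = 17 (H = 3 + (14 - 0*2) = 3 + (14 - 1*0) = 3 + (14 + 0) = 3 + 14 = 17)
-64*H = -64*17 = -1088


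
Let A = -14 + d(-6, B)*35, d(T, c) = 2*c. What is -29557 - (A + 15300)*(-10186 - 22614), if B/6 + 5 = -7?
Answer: 336039243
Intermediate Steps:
B = -72 (B = -30 + 6*(-7) = -30 - 42 = -72)
A = -5054 (A = -14 + (2*(-72))*35 = -14 - 144*35 = -14 - 5040 = -5054)
-29557 - (A + 15300)*(-10186 - 22614) = -29557 - (-5054 + 15300)*(-10186 - 22614) = -29557 - 10246*(-32800) = -29557 - 1*(-336068800) = -29557 + 336068800 = 336039243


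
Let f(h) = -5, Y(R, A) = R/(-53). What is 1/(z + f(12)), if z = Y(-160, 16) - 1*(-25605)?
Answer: 53/1356960 ≈ 3.9058e-5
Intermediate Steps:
Y(R, A) = -R/53 (Y(R, A) = R*(-1/53) = -R/53)
z = 1357225/53 (z = -1/53*(-160) - 1*(-25605) = 160/53 + 25605 = 1357225/53 ≈ 25608.)
1/(z + f(12)) = 1/(1357225/53 - 5) = 1/(1356960/53) = 53/1356960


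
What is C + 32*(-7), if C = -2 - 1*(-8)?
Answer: -218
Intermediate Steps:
C = 6 (C = -2 + 8 = 6)
C + 32*(-7) = 6 + 32*(-7) = 6 - 224 = -218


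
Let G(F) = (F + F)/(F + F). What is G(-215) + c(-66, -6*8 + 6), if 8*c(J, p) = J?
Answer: -29/4 ≈ -7.2500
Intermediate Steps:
G(F) = 1 (G(F) = (2*F)/((2*F)) = (2*F)*(1/(2*F)) = 1)
c(J, p) = J/8
G(-215) + c(-66, -6*8 + 6) = 1 + (⅛)*(-66) = 1 - 33/4 = -29/4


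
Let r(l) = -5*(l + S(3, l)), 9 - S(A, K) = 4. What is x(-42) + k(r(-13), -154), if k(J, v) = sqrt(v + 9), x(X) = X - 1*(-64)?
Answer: 22 + I*sqrt(145) ≈ 22.0 + 12.042*I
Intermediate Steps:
S(A, K) = 5 (S(A, K) = 9 - 1*4 = 9 - 4 = 5)
x(X) = 64 + X (x(X) = X + 64 = 64 + X)
r(l) = -25 - 5*l (r(l) = -5*(l + 5) = -5*(5 + l) = -25 - 5*l)
k(J, v) = sqrt(9 + v)
x(-42) + k(r(-13), -154) = (64 - 42) + sqrt(9 - 154) = 22 + sqrt(-145) = 22 + I*sqrt(145)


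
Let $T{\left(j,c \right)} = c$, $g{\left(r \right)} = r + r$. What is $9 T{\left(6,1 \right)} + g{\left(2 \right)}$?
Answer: $13$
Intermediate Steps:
$g{\left(r \right)} = 2 r$
$9 T{\left(6,1 \right)} + g{\left(2 \right)} = 9 \cdot 1 + 2 \cdot 2 = 9 + 4 = 13$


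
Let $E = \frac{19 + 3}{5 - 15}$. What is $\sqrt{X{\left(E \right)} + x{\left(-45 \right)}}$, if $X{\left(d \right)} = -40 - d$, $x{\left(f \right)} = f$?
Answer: $\frac{3 i \sqrt{230}}{5} \approx 9.0995 i$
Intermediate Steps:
$E = - \frac{11}{5}$ ($E = \frac{22}{-10} = 22 \left(- \frac{1}{10}\right) = - \frac{11}{5} \approx -2.2$)
$\sqrt{X{\left(E \right)} + x{\left(-45 \right)}} = \sqrt{\left(-40 - - \frac{11}{5}\right) - 45} = \sqrt{\left(-40 + \frac{11}{5}\right) - 45} = \sqrt{- \frac{189}{5} - 45} = \sqrt{- \frac{414}{5}} = \frac{3 i \sqrt{230}}{5}$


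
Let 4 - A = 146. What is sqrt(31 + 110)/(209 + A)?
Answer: sqrt(141)/67 ≈ 0.17723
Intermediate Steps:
A = -142 (A = 4 - 1*146 = 4 - 146 = -142)
sqrt(31 + 110)/(209 + A) = sqrt(31 + 110)/(209 - 142) = sqrt(141)/67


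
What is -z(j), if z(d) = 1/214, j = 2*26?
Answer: -1/214 ≈ -0.0046729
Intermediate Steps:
j = 52
z(d) = 1/214
-z(j) = -1*1/214 = -1/214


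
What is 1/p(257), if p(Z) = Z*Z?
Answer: 1/66049 ≈ 1.5140e-5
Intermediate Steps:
p(Z) = Z²
1/p(257) = 1/(257²) = 1/66049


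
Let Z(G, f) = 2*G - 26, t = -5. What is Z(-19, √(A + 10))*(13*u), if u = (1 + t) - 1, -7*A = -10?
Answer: 4160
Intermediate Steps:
A = 10/7 (A = -⅐*(-10) = 10/7 ≈ 1.4286)
u = -5 (u = (1 - 5) - 1 = -4 - 1 = -5)
Z(G, f) = -26 + 2*G
Z(-19, √(A + 10))*(13*u) = (-26 + 2*(-19))*(13*(-5)) = (-26 - 38)*(-65) = -64*(-65) = 4160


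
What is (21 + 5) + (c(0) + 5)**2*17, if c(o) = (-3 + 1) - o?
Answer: 179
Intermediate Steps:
c(o) = -2 - o
(21 + 5) + (c(0) + 5)**2*17 = (21 + 5) + ((-2 - 1*0) + 5)**2*17 = 26 + ((-2 + 0) + 5)**2*17 = 26 + (-2 + 5)**2*17 = 26 + 3**2*17 = 26 + 9*17 = 26 + 153 = 179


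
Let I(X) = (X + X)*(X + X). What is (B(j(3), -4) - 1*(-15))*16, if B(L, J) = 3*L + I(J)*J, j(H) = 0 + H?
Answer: -3712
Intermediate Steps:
j(H) = H
I(X) = 4*X**2 (I(X) = (2*X)*(2*X) = 4*X**2)
B(L, J) = 3*L + 4*J**3 (B(L, J) = 3*L + (4*J**2)*J = 3*L + 4*J**3)
(B(j(3), -4) - 1*(-15))*16 = ((3*3 + 4*(-4)**3) - 1*(-15))*16 = ((9 + 4*(-64)) + 15)*16 = ((9 - 256) + 15)*16 = (-247 + 15)*16 = -232*16 = -3712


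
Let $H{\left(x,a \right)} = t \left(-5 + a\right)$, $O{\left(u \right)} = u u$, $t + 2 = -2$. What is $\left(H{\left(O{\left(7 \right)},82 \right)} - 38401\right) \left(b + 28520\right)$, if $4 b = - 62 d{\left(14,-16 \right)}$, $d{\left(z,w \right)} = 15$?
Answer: $- \frac{2189961675}{2} \approx -1.095 \cdot 10^{9}$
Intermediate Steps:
$t = -4$ ($t = -2 - 2 = -4$)
$O{\left(u \right)} = u^{2}$
$H{\left(x,a \right)} = 20 - 4 a$ ($H{\left(x,a \right)} = - 4 \left(-5 + a\right) = 20 - 4 a$)
$b = - \frac{465}{2}$ ($b = \frac{\left(-62\right) 15}{4} = \frac{1}{4} \left(-930\right) = - \frac{465}{2} \approx -232.5$)
$\left(H{\left(O{\left(7 \right)},82 \right)} - 38401\right) \left(b + 28520\right) = \left(\left(20 - 328\right) - 38401\right) \left(- \frac{465}{2} + 28520\right) = \left(\left(20 - 328\right) - 38401\right) \frac{56575}{2} = \left(-308 - 38401\right) \frac{56575}{2} = \left(-38709\right) \frac{56575}{2} = - \frac{2189961675}{2}$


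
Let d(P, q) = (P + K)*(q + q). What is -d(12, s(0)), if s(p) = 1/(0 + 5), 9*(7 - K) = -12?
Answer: -122/15 ≈ -8.1333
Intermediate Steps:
K = 25/3 (K = 7 - ⅑*(-12) = 7 + 4/3 = 25/3 ≈ 8.3333)
s(p) = ⅕ (s(p) = 1/5 = ⅕)
d(P, q) = 2*q*(25/3 + P) (d(P, q) = (P + 25/3)*(q + q) = (25/3 + P)*(2*q) = 2*q*(25/3 + P))
-d(12, s(0)) = -2*(25 + 3*12)/(3*5) = -2*(25 + 36)/(3*5) = -2*61/(3*5) = -1*122/15 = -122/15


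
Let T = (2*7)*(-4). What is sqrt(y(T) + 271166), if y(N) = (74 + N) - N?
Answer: 2*sqrt(67810) ≈ 520.81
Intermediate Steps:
T = -56 (T = 14*(-4) = -56)
y(N) = 74
sqrt(y(T) + 271166) = sqrt(74 + 271166) = sqrt(271240) = 2*sqrt(67810)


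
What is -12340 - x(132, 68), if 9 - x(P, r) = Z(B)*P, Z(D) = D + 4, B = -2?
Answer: -12085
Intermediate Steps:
Z(D) = 4 + D
x(P, r) = 9 - 2*P (x(P, r) = 9 - (4 - 2)*P = 9 - 2*P)
-12340 - x(132, 68) = -12340 - (9 - 2*132) = -12340 - (9 - 264) = -12340 - 1*(-255) = -12340 + 255 = -12085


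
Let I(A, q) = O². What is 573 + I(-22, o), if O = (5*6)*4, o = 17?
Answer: 14973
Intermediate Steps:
O = 120 (O = 30*4 = 120)
I(A, q) = 14400 (I(A, q) = 120² = 14400)
573 + I(-22, o) = 573 + 14400 = 14973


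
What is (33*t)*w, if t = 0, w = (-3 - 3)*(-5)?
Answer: 0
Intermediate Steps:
w = 30 (w = -6*(-5) = 30)
(33*t)*w = (33*0)*30 = 0*30 = 0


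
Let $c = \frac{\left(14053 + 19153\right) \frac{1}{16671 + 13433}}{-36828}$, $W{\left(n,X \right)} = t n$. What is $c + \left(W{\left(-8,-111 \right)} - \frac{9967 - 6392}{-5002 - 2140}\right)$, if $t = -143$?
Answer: $\frac{2265573689435831}{1979530484976} \approx 1144.5$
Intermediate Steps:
$W{\left(n,X \right)} = - 143 n$
$c = - \frac{16603}{554335056}$ ($c = \frac{33206}{30104} \left(- \frac{1}{36828}\right) = 33206 \cdot \frac{1}{30104} \left(- \frac{1}{36828}\right) = \frac{16603}{15052} \left(- \frac{1}{36828}\right) = - \frac{16603}{554335056} \approx -2.9951 \cdot 10^{-5}$)
$c + \left(W{\left(-8,-111 \right)} - \frac{9967 - 6392}{-5002 - 2140}\right) = - \frac{16603}{554335056} - \left(-1144 + \frac{9967 - 6392}{-5002 - 2140}\right) = - \frac{16603}{554335056} + \left(1144 - \frac{3575}{-7142}\right) = - \frac{16603}{554335056} + \left(1144 - 3575 \left(- \frac{1}{7142}\right)\right) = - \frac{16603}{554335056} + \left(1144 - - \frac{3575}{7142}\right) = - \frac{16603}{554335056} + \left(1144 + \frac{3575}{7142}\right) = - \frac{16603}{554335056} + \frac{8174023}{7142} = \frac{2265573689435831}{1979530484976}$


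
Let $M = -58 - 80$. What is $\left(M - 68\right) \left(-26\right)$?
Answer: $5356$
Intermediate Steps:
$M = -138$ ($M = -58 - 80 = -138$)
$\left(M - 68\right) \left(-26\right) = \left(-138 - 68\right) \left(-26\right) = \left(-206\right) \left(-26\right) = 5356$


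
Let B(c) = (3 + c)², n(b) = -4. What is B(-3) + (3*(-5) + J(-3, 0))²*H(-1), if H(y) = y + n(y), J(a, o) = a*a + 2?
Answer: -80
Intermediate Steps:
J(a, o) = 2 + a² (J(a, o) = a² + 2 = 2 + a²)
H(y) = -4 + y (H(y) = y - 4 = -4 + y)
B(-3) + (3*(-5) + J(-3, 0))²*H(-1) = (3 - 3)² + (3*(-5) + (2 + (-3)²))²*(-4 - 1) = 0² + (-15 + (2 + 9))²*(-5) = 0 + (-15 + 11)²*(-5) = 0 + (-4)²*(-5) = 0 + 16*(-5) = 0 - 80 = -80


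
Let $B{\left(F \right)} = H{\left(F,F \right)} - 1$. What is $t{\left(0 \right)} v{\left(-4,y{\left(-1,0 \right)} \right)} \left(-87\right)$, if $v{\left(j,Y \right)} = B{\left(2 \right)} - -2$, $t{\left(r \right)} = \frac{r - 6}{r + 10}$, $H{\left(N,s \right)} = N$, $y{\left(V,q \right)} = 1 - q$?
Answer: $\frac{783}{5} \approx 156.6$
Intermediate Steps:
$B{\left(F \right)} = -1 + F$ ($B{\left(F \right)} = F - 1 = -1 + F$)
$t{\left(r \right)} = \frac{-6 + r}{10 + r}$
$v{\left(j,Y \right)} = 3$ ($v{\left(j,Y \right)} = \left(-1 + 2\right) - -2 = 1 + 2 = 3$)
$t{\left(0 \right)} v{\left(-4,y{\left(-1,0 \right)} \right)} \left(-87\right) = \frac{-6 + 0}{10 + 0} \cdot 3 \left(-87\right) = \frac{1}{10} \left(-6\right) 3 \left(-87\right) = \left(- \frac{3}{5}\right) 3 \left(-87\right) = \left(- \frac{9}{5}\right) \left(-87\right) = \frac{783}{5}$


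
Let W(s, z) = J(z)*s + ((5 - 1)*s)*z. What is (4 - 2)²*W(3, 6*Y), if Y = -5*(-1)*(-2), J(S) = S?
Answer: -3600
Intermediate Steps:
Y = -10 (Y = 5*(-2) = -10)
W(s, z) = 5*s*z (W(s, z) = z*s + ((5 - 1)*s)*z = s*z + (4*s)*z = s*z + 4*s*z = 5*s*z)
(4 - 2)²*W(3, 6*Y) = (4 - 2)²*(5*3*(6*(-10))) = 2²*(5*3*(-60)) = 4*(-900) = -3600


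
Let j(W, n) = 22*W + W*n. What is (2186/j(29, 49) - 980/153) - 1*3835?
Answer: -1209811907/315027 ≈ -3840.3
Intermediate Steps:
(2186/j(29, 49) - 980/153) - 1*3835 = (2186/((29*(22 + 49))) - 980/153) - 1*3835 = (2186/((29*71)) - 980*1/153) - 3835 = (2186/2059 - 980/153) - 3835 = -1683362/315027 - 3835 = -1209811907/315027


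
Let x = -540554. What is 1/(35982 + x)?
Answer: -1/504572 ≈ -1.9819e-6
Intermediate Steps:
1/(35982 + x) = 1/(35982 - 540554) = 1/(-504572) = -1/504572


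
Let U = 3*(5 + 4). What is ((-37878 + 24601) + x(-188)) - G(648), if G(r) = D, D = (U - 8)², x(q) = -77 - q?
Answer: -13527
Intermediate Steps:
U = 27 (U = 3*9 = 27)
D = 361 (D = (27 - 8)² = 19² = 361)
G(r) = 361
((-37878 + 24601) + x(-188)) - G(648) = ((-37878 + 24601) + (-77 - 1*(-188))) - 1*361 = (-13277 + (-77 + 188)) - 361 = (-13277 + 111) - 361 = -13166 - 361 = -13527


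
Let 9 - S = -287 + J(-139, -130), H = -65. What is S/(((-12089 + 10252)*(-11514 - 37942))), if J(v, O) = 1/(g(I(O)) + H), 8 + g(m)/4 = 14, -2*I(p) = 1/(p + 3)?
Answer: 12137/3724877552 ≈ 3.2584e-6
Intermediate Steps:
I(p) = -1/(2*(3 + p)) (I(p) = -1/(2*(p + 3)) = -1/(2*(3 + p)))
g(m) = 24 (g(m) = -32 + 4*14 = -32 + 56 = 24)
J(v, O) = -1/41 (J(v, O) = 1/(24 - 65) = 1/(-41) = -1/41)
S = 12137/41 (S = 9 - (-287 - 1/41) = 9 - 1*(-11768/41) = 9 + 11768/41 = 12137/41 ≈ 296.02)
S/(((-12089 + 10252)*(-11514 - 37942))) = 12137/(41*(((-12089 + 10252)*(-11514 - 37942)))) = 12137/(41*((-1837*(-49456)))) = (12137/41)/90850672 = (12137/41)*(1/90850672) = 12137/3724877552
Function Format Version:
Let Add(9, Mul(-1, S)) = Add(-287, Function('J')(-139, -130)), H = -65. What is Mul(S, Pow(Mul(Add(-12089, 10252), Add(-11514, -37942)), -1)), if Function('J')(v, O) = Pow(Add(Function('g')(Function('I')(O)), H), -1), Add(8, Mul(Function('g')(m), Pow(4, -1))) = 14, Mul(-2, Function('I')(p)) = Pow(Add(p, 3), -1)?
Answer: Rational(12137, 3724877552) ≈ 3.2584e-6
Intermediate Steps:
Function('I')(p) = Mul(Rational(-1, 2), Pow(Add(3, p), -1)) (Function('I')(p) = Mul(Rational(-1, 2), Pow(Add(p, 3), -1)) = Mul(Rational(-1, 2), Pow(Add(3, p), -1)))
Function('g')(m) = 24 (Function('g')(m) = Add(-32, Mul(4, 14)) = Add(-32, 56) = 24)
Function('J')(v, O) = Rational(-1, 41) (Function('J')(v, O) = Pow(Add(24, -65), -1) = Pow(-41, -1) = Rational(-1, 41))
S = Rational(12137, 41) (S = Add(9, Mul(-1, Add(-287, Rational(-1, 41)))) = Add(9, Mul(-1, Rational(-11768, 41))) = Add(9, Rational(11768, 41)) = Rational(12137, 41) ≈ 296.02)
Mul(S, Pow(Mul(Add(-12089, 10252), Add(-11514, -37942)), -1)) = Mul(Rational(12137, 41), Pow(Mul(Add(-12089, 10252), Add(-11514, -37942)), -1)) = Mul(Rational(12137, 41), Pow(Mul(-1837, -49456), -1)) = Mul(Rational(12137, 41), Pow(90850672, -1)) = Mul(Rational(12137, 41), Rational(1, 90850672)) = Rational(12137, 3724877552)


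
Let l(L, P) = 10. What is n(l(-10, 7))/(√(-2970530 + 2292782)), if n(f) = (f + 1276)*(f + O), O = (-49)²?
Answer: -1550273*I*√169437/169437 ≈ -3766.2*I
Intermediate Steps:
O = 2401
n(f) = (1276 + f)*(2401 + f) (n(f) = (f + 1276)*(f + 2401) = (1276 + f)*(2401 + f))
n(l(-10, 7))/(√(-2970530 + 2292782)) = (3063676 + 10² + 3677*10)/(√(-2970530 + 2292782)) = (3063676 + 100 + 36770)/(√(-677748)) = 3100546/((2*I*√169437)) = 3100546*(-I*√169437/338874) = -1550273*I*√169437/169437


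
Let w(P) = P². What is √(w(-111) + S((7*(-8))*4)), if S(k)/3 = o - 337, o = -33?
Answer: √11211 ≈ 105.88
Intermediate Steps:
S(k) = -1110 (S(k) = 3*(-33 - 337) = 3*(-370) = -1110)
√(w(-111) + S((7*(-8))*4)) = √((-111)² - 1110) = √(12321 - 1110) = √11211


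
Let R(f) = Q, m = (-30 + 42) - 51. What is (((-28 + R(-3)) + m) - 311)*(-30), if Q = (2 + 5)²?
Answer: 9870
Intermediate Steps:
m = -39 (m = 12 - 51 = -39)
Q = 49 (Q = 7² = 49)
R(f) = 49
(((-28 + R(-3)) + m) - 311)*(-30) = (((-28 + 49) - 39) - 311)*(-30) = ((21 - 39) - 311)*(-30) = (-18 - 311)*(-30) = -329*(-30) = 9870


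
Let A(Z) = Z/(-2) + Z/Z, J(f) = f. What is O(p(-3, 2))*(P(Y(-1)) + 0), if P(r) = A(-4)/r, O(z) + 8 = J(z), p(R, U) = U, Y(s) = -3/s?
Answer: -6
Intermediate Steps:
A(Z) = 1 - Z/2 (A(Z) = Z*(-1/2) + 1 = -Z/2 + 1 = 1 - Z/2)
O(z) = -8 + z
P(r) = 3/r (P(r) = (1 - 1/2*(-4))/r = (1 + 2)/r = 3/r)
O(p(-3, 2))*(P(Y(-1)) + 0) = (-8 + 2)*(3/((-3/(-1))) + 0) = -6*(3/((-3*(-1))) + 0) = -6*(3/3 + 0) = -6*(3*(1/3) + 0) = -6*(1 + 0) = -6*1 = -6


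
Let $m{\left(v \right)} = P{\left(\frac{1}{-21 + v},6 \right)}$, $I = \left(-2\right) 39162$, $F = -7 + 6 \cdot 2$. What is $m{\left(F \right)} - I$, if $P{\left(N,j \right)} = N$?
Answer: $\frac{1253183}{16} \approx 78324.0$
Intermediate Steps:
$F = 5$ ($F = -7 + 12 = 5$)
$I = -78324$
$m{\left(v \right)} = \frac{1}{-21 + v}$
$m{\left(F \right)} - I = \frac{1}{-21 + 5} - -78324 = \frac{1}{-16} + 78324 = - \frac{1}{16} + 78324 = \frac{1253183}{16}$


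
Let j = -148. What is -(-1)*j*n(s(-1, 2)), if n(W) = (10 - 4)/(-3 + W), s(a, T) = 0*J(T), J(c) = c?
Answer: 296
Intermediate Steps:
s(a, T) = 0 (s(a, T) = 0*T = 0)
n(W) = 6/(-3 + W)
-(-1)*j*n(s(-1, 2)) = -(-1)*(-888/(-3 + 0)) = -(-1)*(-888/(-3)) = -(-1)*(-888*(-1)/3) = -(-1)*(-148*(-2)) = -(-1)*296 = -1*(-296) = 296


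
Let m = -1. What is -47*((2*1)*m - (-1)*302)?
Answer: -14100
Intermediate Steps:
-47*((2*1)*m - (-1)*302) = -47*((2*1)*(-1) - (-1)*302) = -47*(2*(-1) - 1*(-302)) = -47*(-2 + 302) = -47*300 = -14100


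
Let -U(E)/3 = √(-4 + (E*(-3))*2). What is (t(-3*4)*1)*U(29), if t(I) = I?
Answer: 36*I*√178 ≈ 480.3*I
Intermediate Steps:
U(E) = -3*√(-4 - 6*E) (U(E) = -3*√(-4 + (E*(-3))*2) = -3*√(-4 - 3*E*2) = -3*√(-4 - 6*E))
(t(-3*4)*1)*U(29) = (-3*4*1)*(-3*√(-4 - 6*29)) = (-12*1)*(-3*√(-4 - 174)) = -(-36)*√(-178) = -(-36)*I*√178 = 36*I*√178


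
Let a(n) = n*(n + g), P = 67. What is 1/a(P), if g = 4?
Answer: 1/4757 ≈ 0.00021022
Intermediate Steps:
a(n) = n*(4 + n) (a(n) = n*(n + 4) = n*(4 + n))
1/a(P) = 1/(67*(4 + 67)) = 1/(67*71) = 1/4757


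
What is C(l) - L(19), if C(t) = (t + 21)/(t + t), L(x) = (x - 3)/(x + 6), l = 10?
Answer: 91/100 ≈ 0.91000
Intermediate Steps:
L(x) = (-3 + x)/(6 + x)
C(t) = (21 + t)/(2*t) (C(t) = (21 + t)/((2*t)) = (21 + t)*(1/(2*t)) = (21 + t)/(2*t))
C(l) - L(19) = (1/2)*(21 + 10)/10 - (-3 + 19)/(6 + 19) = (1/2)*(1/10)*31 - 16/25 = 31/20 - 16/25 = 91/100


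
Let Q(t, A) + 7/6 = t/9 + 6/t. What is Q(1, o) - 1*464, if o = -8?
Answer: -8263/18 ≈ -459.06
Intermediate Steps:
Q(t, A) = -7/6 + 6/t + t/9 (Q(t, A) = -7/6 + (t/9 + 6/t) = -7/6 + (6/t + t/9) = -7/6 + 6/t + t/9)
Q(1, o) - 1*464 = (-7/6 + 6/1 + (⅑)*1) - 1*464 = (-7/6 + 6*1 + ⅑) - 464 = (-7/6 + 6 + ⅑) - 464 = 89/18 - 464 = -8263/18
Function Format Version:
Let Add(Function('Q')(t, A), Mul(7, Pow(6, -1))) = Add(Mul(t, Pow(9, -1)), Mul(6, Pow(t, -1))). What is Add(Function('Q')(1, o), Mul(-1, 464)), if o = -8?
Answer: Rational(-8263, 18) ≈ -459.06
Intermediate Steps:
Function('Q')(t, A) = Add(Rational(-7, 6), Mul(6, Pow(t, -1)), Mul(Rational(1, 9), t)) (Function('Q')(t, A) = Add(Rational(-7, 6), Add(Mul(t, Pow(9, -1)), Mul(6, Pow(t, -1)))) = Add(Rational(-7, 6), Add(Mul(t, Rational(1, 9)), Mul(6, Pow(t, -1)))) = Add(Rational(-7, 6), Add(Mul(Rational(1, 9), t), Mul(6, Pow(t, -1)))) = Add(Rational(-7, 6), Add(Mul(6, Pow(t, -1)), Mul(Rational(1, 9), t))) = Add(Rational(-7, 6), Mul(6, Pow(t, -1)), Mul(Rational(1, 9), t)))
Add(Function('Q')(1, o), Mul(-1, 464)) = Add(Add(Rational(-7, 6), Mul(6, Pow(1, -1)), Mul(Rational(1, 9), 1)), Mul(-1, 464)) = Add(Add(Rational(-7, 6), Mul(6, 1), Rational(1, 9)), -464) = Add(Add(Rational(-7, 6), 6, Rational(1, 9)), -464) = Add(Rational(89, 18), -464) = Rational(-8263, 18)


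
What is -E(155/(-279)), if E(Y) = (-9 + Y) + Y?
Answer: 91/9 ≈ 10.111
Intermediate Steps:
E(Y) = -9 + 2*Y
-E(155/(-279)) = -(-9 + 2*(155/(-279))) = -(-9 + 2*(155*(-1/279))) = -(-9 + 2*(-5/9)) = -(-9 - 10/9) = -1*(-91/9) = 91/9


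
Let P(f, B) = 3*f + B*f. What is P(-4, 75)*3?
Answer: -936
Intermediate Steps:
P(-4, 75)*3 = -4*(3 + 75)*3 = -4*78*3 = -312*3 = -936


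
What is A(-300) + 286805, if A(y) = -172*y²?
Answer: -15193195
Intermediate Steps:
A(-300) + 286805 = -172*(-300)² + 286805 = -172*90000 + 286805 = -15480000 + 286805 = -15193195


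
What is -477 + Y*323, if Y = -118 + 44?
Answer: -24379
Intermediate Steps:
Y = -74
-477 + Y*323 = -477 - 74*323 = -477 - 23902 = -24379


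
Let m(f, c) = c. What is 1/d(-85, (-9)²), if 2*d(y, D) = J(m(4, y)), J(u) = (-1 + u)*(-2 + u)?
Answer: 1/3741 ≈ 0.00026731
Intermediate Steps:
d(y, D) = 1 + y²/2 - 3*y/2 (d(y, D) = (2 + y² - 3*y)/2 = 1 + y²/2 - 3*y/2)
1/d(-85, (-9)²) = 1/(1 + (½)*(-85)² - 3/2*(-85)) = 1/(1 + (½)*7225 + 255/2) = 1/(1 + 7225/2 + 255/2) = 1/3741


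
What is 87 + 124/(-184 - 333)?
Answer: 44855/517 ≈ 86.760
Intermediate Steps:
87 + 124/(-184 - 333) = 87 + 124/(-517) = 87 + 124*(-1/517) = 87 - 124/517 = 44855/517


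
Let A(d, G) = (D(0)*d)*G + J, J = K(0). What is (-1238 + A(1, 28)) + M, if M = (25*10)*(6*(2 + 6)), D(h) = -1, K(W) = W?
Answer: 10734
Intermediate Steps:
J = 0
A(d, G) = -G*d (A(d, G) = (-d)*G + 0 = -G*d + 0 = -G*d)
M = 12000 (M = 250*(6*8) = 250*48 = 12000)
(-1238 + A(1, 28)) + M = (-1238 - 1*28*1) + 12000 = (-1238 - 28) + 12000 = -1266 + 12000 = 10734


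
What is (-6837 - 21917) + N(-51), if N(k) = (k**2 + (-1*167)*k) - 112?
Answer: -17748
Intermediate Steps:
N(k) = -112 + k**2 - 167*k (N(k) = (k**2 - 167*k) - 112 = -112 + k**2 - 167*k)
(-6837 - 21917) + N(-51) = (-6837 - 21917) + (-112 + (-51)**2 - 167*(-51)) = -28754 + (-112 + 2601 + 8517) = -28754 + 11006 = -17748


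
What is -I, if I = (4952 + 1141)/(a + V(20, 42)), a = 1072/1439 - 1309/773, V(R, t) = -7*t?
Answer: 2259176757/109361671 ≈ 20.658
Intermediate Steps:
a = -1054995/1112347 (a = 1072*(1/1439) - 1309*1/773 = 1072/1439 - 1309/773 = -1054995/1112347 ≈ -0.94844)
I = -2259176757/109361671 (I = (4952 + 1141)/(-1054995/1112347 - 7*42) = 6093/(-1054995/1112347 - 294) = 6093/(-328085013/1112347) = 6093*(-1112347/328085013) = -2259176757/109361671 ≈ -20.658)
-I = -1*(-2259176757/109361671) = 2259176757/109361671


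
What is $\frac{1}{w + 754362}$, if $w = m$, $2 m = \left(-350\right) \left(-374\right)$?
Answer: $\frac{1}{819812} \approx 1.2198 \cdot 10^{-6}$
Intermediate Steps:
$m = 65450$ ($m = \frac{\left(-350\right) \left(-374\right)}{2} = \frac{1}{2} \cdot 130900 = 65450$)
$w = 65450$
$\frac{1}{w + 754362} = \frac{1}{65450 + 754362} = \frac{1}{819812}$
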